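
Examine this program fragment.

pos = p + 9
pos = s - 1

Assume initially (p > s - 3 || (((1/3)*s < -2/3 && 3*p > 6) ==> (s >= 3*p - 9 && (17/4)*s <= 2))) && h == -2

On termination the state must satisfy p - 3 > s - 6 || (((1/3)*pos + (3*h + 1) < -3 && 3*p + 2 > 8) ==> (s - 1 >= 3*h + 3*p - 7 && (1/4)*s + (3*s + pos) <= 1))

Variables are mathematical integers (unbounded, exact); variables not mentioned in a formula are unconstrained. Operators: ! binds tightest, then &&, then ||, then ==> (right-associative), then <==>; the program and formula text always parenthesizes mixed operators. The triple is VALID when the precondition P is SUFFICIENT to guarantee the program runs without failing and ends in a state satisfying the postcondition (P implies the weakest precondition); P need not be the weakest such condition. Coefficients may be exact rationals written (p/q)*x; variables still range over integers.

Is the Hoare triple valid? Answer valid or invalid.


Working backward. After the program, the postcondition p - 3 > s - 6 || (((1/3)*pos + (3*h + 1) < -3 && 3*p + 2 > 8) ==> (s - 1 >= 3*h + 3*p - 7 && (1/4)*s + (3*s + pos) <= 1)) must hold; in canonical form it is p > s - 3 || ((3*h + (1/3)*pos < -4 && 3*p > 6) ==> (s >= 3*h + 3*p - 6 && pos + (13/4)*s <= 1)).
Before pos := s - 1: p > s - 3 || ((3*h + (1/3)*s < -11/3 && 3*p > 6) ==> (s >= 3*h + 3*p - 6 && (17/4)*s <= 2))
Before pos := p + 9: p > s - 3 || ((3*h + (1/3)*s < -11/3 && 3*p > 6) ==> (s >= 3*h + 3*p - 6 && (17/4)*s <= 2))
The weakest precondition is p > s - 3 || ((3*h + (1/3)*s < -11/3 && 3*p > 6) ==> (s >= 3*h + 3*p - 6 && (17/4)*s <= 2)).
Check whether (p > s - 3 || (((1/3)*s < -2/3 && 3*p > 6) ==> (s >= 3*p - 9 && (17/4)*s <= 2))) && h == -2 implies it.
Countermodel: at the initial state h = -2, p = 3, s = 6, the precondition holds but the weakest precondition fails.
Answer: invalid


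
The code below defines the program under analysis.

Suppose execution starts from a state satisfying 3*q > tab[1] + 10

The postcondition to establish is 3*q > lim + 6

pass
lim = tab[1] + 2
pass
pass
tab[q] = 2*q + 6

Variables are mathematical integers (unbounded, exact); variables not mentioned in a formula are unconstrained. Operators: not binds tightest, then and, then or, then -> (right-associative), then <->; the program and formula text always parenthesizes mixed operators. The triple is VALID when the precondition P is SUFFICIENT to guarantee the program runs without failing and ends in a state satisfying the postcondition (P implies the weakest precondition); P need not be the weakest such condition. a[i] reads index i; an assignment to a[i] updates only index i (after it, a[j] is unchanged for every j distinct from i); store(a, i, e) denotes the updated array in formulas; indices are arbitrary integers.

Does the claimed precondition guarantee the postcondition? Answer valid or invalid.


Working backward. After the program, 3*q > lim + 6 must hold.
Before tab[q] := 2*q + 6: 3*q > lim + 6
Before skip: 3*q > lim + 6
Before skip: 3*q > lim + 6
Before lim := tab[1] + 2: 3*q > tab[1] + 8
Before skip: 3*q > tab[1] + 8
The weakest precondition is 3*q > tab[1] + 8.
Check whether 3*q > tab[1] + 10 implies it.
Every state satisfying the precondition satisfies the weakest precondition: the implication holds.
Answer: valid


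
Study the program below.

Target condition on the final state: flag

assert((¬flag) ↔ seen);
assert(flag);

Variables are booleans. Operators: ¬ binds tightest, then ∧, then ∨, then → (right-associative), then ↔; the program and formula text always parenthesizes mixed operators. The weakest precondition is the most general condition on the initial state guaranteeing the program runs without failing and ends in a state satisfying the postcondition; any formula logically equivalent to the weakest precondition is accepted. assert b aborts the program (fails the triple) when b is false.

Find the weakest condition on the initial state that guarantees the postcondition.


Working backward. After the program, flag must hold.
Before assert flag: flag
Before assert (¬flag) ↔ seen: ((¬flag) ↔ seen) ∧ flag
Answer: WP = ((¬flag) ↔ seen) ∧ flag


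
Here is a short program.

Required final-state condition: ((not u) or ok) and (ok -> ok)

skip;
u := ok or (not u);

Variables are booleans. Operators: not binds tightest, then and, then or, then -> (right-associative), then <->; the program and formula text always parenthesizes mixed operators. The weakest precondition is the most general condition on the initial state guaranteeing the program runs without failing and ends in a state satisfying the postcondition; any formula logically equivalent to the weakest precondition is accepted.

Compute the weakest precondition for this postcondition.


Working backward. After the program, the postcondition ((not u) or ok) and (ok -> ok) must hold; in canonical form it is (not u) or ok.
Before u := ok or (not u): (not (ok or (not u))) or ok
Before skip: (not (ok or (not u))) or ok
Answer: WP = (not (ok or (not u))) or ok


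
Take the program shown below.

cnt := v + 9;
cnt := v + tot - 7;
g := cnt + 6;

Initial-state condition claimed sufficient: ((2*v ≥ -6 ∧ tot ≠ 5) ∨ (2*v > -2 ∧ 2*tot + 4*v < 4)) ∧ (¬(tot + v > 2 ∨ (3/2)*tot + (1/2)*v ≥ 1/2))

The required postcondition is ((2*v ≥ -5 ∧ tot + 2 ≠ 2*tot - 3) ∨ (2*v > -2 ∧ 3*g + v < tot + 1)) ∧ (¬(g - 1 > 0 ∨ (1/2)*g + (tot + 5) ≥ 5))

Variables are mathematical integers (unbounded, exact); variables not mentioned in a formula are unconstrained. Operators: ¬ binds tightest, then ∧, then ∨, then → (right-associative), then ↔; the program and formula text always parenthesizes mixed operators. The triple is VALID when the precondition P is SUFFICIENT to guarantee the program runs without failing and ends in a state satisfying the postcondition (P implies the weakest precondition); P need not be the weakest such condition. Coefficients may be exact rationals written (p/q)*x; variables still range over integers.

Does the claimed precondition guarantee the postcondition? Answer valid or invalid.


Working backward. After the program, the postcondition ((2*v ≥ -5 ∧ tot + 2 ≠ 2*tot - 3) ∨ (2*v > -2 ∧ 3*g + v < tot + 1)) ∧ (¬(g - 1 > 0 ∨ (1/2)*g + (tot + 5) ≥ 5)) must hold; in canonical form it is ((2*v ≥ -5 ∧ tot ≠ 5) ∨ (2*v > -2 ∧ 3*g + v < tot + 1)) ∧ (¬(g > 1 ∨ (1/2)*g + tot ≥ 0)).
Before g := cnt + 6: ((2*v ≥ -5 ∧ tot ≠ 5) ∨ (2*v > -2 ∧ 3*cnt + v < tot - 17)) ∧ (¬(cnt > -5 ∨ (1/2)*cnt + tot ≥ -3))
Before cnt := v + tot - 7: ((2*v ≥ -5 ∧ tot ≠ 5) ∨ (2*v > -2 ∧ 2*tot + 4*v < 4)) ∧ (¬(tot + v > 2 ∨ (3/2)*tot + (1/2)*v ≥ 1/2))
Before cnt := v + 9: ((2*v ≥ -5 ∧ tot ≠ 5) ∨ (2*v > -2 ∧ 2*tot + 4*v < 4)) ∧ (¬(tot + v > 2 ∨ (3/2)*tot + (1/2)*v ≥ 1/2))
The weakest precondition is ((2*v ≥ -5 ∧ tot ≠ 5) ∨ (2*v > -2 ∧ 2*tot + 4*v < 4)) ∧ (¬(tot + v > 2 ∨ (3/2)*tot + (1/2)*v ≥ 1/2)).
Check whether ((2*v ≥ -6 ∧ tot ≠ 5) ∨ (2*v > -2 ∧ 2*tot + 4*v < 4)) ∧ (¬(tot + v > 2 ∨ (3/2)*tot + (1/2)*v ≥ 1/2)) implies it.
Countermodel: at the initial state tot = 0, v = -3, the precondition holds but the weakest precondition fails.
Answer: invalid


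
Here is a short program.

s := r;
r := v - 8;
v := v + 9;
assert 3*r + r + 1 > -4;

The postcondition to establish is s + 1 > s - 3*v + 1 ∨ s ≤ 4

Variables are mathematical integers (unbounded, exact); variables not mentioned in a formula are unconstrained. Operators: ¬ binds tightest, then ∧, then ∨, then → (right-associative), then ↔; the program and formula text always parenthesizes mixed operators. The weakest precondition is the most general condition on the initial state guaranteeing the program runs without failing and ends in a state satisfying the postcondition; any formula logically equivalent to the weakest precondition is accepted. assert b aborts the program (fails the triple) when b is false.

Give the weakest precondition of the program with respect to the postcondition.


Working backward. After the program, the postcondition s + 1 > s - 3*v + 1 ∨ s ≤ 4 must hold; in canonical form it is 3*v > 0 ∨ s ≤ 4.
Before assert 3*r + r + 1 > -4: 4*r > -5 ∧ (3*v > 0 ∨ s ≤ 4)
Before v := v + 9: 4*r > -5 ∧ (3*v > -27 ∨ s ≤ 4)
Before r := v - 8: 4*v > 27 ∧ (3*v > -27 ∨ s ≤ 4)
Before s := r: 4*v > 27 ∧ (3*v > -27 ∨ r ≤ 4)
Answer: WP = 4*v > 27 ∧ (3*v > -27 ∨ r ≤ 4)


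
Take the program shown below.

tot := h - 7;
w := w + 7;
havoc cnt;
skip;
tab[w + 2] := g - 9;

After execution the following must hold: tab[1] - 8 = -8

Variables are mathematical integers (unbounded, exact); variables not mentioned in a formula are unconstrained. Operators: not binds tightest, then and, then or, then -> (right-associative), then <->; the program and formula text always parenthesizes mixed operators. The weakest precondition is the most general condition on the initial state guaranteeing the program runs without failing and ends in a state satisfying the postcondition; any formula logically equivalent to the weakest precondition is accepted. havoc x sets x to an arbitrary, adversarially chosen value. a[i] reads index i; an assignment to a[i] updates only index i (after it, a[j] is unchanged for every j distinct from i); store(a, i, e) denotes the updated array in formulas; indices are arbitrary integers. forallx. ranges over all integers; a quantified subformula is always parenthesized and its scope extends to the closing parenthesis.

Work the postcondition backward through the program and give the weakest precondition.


Working backward. After the program, the postcondition tab[1] - 8 = -8 must hold; in canonical form it is tab[1] = 0.
Before tab[w + 2] := g - 9: store(tab, w + 2, g - 9)[1] = 0
Before skip: store(tab, w + 2, g - 9)[1] = 0
Before havoc cnt: store(tab, w + 2, g - 9)[1] = 0
Before w := w + 7: store(tab, w + 9, g - 9)[1] = 0
Before tot := h - 7: store(tab, w + 9, g - 9)[1] = 0
Answer: WP = store(tab, w + 9, g - 9)[1] = 0


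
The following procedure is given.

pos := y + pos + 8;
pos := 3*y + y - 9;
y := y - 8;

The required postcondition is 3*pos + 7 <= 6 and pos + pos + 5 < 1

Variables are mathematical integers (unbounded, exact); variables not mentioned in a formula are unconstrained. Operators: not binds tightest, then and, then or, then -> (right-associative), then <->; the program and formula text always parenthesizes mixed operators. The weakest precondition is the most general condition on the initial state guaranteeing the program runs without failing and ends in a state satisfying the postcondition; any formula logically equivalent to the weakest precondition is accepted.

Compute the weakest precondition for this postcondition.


Working backward. After the program, the postcondition 3*pos + 7 <= 6 and pos + pos + 5 < 1 must hold; in canonical form it is 3*pos <= -1 and 2*pos < -4.
Before y := y - 8: 3*pos <= -1 and 2*pos < -4
Before pos := 3*y + y - 9: 12*y <= 26 and 8*y < 14
Before pos := y + pos + 8: 12*y <= 26 and 8*y < 14
Answer: WP = 12*y <= 26 and 8*y < 14


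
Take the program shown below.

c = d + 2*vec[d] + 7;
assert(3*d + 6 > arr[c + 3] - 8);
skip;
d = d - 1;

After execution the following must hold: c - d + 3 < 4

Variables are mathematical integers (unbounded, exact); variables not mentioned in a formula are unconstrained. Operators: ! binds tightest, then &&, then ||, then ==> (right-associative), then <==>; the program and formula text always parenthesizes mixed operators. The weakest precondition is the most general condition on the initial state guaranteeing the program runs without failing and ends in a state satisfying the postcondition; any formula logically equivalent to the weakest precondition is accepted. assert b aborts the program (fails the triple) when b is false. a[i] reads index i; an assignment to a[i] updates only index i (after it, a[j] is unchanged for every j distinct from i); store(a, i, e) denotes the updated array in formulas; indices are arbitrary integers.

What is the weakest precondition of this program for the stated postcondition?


Working backward. After the program, the postcondition c - d + 3 < 4 must hold; in canonical form it is c < d + 1.
Before d := d - 1: c < d
Before skip: c < d
Before assert 3*d + 6 > arr[c + 3] - 8: 3*d > arr[c + 3] - 14 && c < d
Before c := d + 2*vec[d] + 7: 3*d > arr[2*vec[d] + d + 10] - 14 && 2*vec[d] < -7
Answer: WP = 3*d > arr[2*vec[d] + d + 10] - 14 && 2*vec[d] < -7


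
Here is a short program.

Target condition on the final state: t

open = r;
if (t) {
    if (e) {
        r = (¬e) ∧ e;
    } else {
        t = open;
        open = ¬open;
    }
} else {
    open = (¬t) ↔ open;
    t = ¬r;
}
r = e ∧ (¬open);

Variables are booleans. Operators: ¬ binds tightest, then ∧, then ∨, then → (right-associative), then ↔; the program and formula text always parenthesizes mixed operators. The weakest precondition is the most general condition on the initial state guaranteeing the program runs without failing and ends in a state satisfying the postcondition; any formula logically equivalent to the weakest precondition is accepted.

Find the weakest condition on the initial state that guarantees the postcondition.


Working backward. After the program, t must hold.
Before r := e ∧ (¬open): t
Then branch requires (e → t) ∧ ((¬e) → open); else branch requires ¬r.
Before the if: (t → ((e → t) ∧ ((¬e) → open))) ∧ ((¬t) → (¬r))
Before open := r: (t → ((e → t) ∧ ((¬e) → r))) ∧ ((¬t) → (¬r))
Answer: WP = (t → ((e → t) ∧ ((¬e) → r))) ∧ ((¬t) → (¬r))


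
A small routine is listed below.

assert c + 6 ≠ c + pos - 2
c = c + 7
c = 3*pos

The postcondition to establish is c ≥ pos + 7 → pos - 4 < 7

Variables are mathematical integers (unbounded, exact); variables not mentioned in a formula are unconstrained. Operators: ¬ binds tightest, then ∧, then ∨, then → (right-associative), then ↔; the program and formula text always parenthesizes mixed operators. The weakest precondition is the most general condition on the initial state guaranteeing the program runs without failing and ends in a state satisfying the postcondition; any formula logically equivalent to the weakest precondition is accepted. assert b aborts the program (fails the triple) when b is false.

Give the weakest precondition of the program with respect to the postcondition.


Working backward. After the program, the postcondition c ≥ pos + 7 → pos - 4 < 7 must hold; in canonical form it is c ≥ pos + 7 → pos < 11.
Before c := 3*pos: 2*pos ≥ 7 → pos < 11
Before c := c + 7: 2*pos ≥ 7 → pos < 11
Before assert c + 6 ≠ c + pos - 2: pos ≠ 8 ∧ (2*pos ≥ 7 → pos < 11)
Answer: WP = pos ≠ 8 ∧ (2*pos ≥ 7 → pos < 11)


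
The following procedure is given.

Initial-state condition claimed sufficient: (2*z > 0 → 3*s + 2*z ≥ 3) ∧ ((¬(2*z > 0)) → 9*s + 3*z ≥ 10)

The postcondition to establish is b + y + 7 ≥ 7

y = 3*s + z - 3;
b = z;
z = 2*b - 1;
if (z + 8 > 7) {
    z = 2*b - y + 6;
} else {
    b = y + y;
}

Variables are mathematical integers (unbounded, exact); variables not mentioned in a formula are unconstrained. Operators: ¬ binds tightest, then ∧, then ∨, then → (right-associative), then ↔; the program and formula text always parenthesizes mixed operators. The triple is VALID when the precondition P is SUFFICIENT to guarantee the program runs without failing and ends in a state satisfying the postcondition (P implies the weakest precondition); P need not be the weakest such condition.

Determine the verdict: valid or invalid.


Working backward. After the program, the postcondition b + y + 7 ≥ 7 must hold; in canonical form it is b + y ≥ 0.
Then branch requires b + y ≥ 0; else branch requires 3*y ≥ 0.
Before the if: (z > -1 → b + y ≥ 0) ∧ ((¬(z > -1)) → 3*y ≥ 0)
Before z := 2*b - 1: (2*b > 0 → b + y ≥ 0) ∧ ((¬(2*b > 0)) → 3*y ≥ 0)
Before b := z: (2*z > 0 → y + z ≥ 0) ∧ ((¬(2*z > 0)) → 3*y ≥ 0)
Before y := 3*s + z - 3: (2*z > 0 → 3*s + 2*z ≥ 3) ∧ ((¬(2*z > 0)) → 9*s + 3*z ≥ 9)
The weakest precondition is (2*z > 0 → 3*s + 2*z ≥ 3) ∧ ((¬(2*z > 0)) → 9*s + 3*z ≥ 9).
Check whether (2*z > 0 → 3*s + 2*z ≥ 3) ∧ ((¬(2*z > 0)) → 9*s + 3*z ≥ 10) implies it.
Every state satisfying the precondition satisfies the weakest precondition: the implication holds.
Answer: valid


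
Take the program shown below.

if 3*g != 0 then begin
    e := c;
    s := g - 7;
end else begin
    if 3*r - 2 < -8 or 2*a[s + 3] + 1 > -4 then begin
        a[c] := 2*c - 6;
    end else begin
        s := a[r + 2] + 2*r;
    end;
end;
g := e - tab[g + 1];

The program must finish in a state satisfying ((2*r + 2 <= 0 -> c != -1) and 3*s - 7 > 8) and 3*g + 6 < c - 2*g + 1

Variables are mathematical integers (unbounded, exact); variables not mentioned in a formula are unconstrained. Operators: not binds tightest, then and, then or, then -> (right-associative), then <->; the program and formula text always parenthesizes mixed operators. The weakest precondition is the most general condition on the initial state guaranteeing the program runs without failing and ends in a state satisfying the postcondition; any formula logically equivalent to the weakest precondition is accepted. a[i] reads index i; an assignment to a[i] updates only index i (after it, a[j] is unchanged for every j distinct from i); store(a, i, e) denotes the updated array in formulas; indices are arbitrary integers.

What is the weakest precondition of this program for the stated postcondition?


Working backward. After the program, the postcondition ((2*r + 2 <= 0 -> c != -1) and 3*s - 7 > 8) and 3*g + 6 < c - 2*g + 1 must hold; in canonical form it is (2*r <= -2 -> c != -1) and 3*s > 15 and 5*g < c - 5.
Before g := e - tab[g + 1]: (2*r <= -2 -> c != -1) and 3*s > 15 and 5*e < 5*tab[g + 1] + c - 5
Then branch requires (2*r <= -2 -> c != -1) and 3*g > 36 and 4*c < 5*tab[g + 1] - 5; else branch requires ((3*r < -6 or 2*a[s + 3] > -5) -> ((2*r <= -2 -> c != -1) and 3*s > 15 and 5*e < 5*tab[g + 1] + c - 5)) and ((not (3*r < -6 or 2*a[s + 3] > -5)) -> ((2*r <= -2 -> c != -1) and 3*a[r + 2] + 6*r > 15 and 5*e < 5*tab[g + 1] + c - 5)).
Before the if: (3*g != 0 -> ((2*r <= -2 -> c != -1) and 3*g > 36 and 4*c < 5*tab[g + 1] - 5)) and ((not (3*g != 0)) -> (((3*r < -6 or 2*a[s + 3] > -5) -> ((2*r <= -2 -> c != -1) and 3*s > 15 and 5*e < 5*tab[g + 1] + c - 5)) and ((not (3*r < -6 or 2*a[s + 3] > -5)) -> ((2*r <= -2 -> c != -1) and 3*a[r + 2] + 6*r > 15 and 5*e < 5*tab[g + 1] + c - 5))))
Answer: WP = (3*g != 0 -> ((2*r <= -2 -> c != -1) and 3*g > 36 and 4*c < 5*tab[g + 1] - 5)) and ((not (3*g != 0)) -> (((3*r < -6 or 2*a[s + 3] > -5) -> ((2*r <= -2 -> c != -1) and 3*s > 15 and 5*e < 5*tab[g + 1] + c - 5)) and ((not (3*r < -6 or 2*a[s + 3] > -5)) -> ((2*r <= -2 -> c != -1) and 3*a[r + 2] + 6*r > 15 and 5*e < 5*tab[g + 1] + c - 5))))


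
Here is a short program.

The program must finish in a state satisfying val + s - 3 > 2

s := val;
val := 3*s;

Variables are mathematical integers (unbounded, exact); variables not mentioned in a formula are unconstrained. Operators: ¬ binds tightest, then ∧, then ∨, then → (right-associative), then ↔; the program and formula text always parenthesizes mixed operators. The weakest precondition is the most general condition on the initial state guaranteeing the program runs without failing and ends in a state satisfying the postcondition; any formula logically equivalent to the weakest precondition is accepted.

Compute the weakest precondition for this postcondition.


Working backward. After the program, the postcondition val + s - 3 > 2 must hold; in canonical form it is s + val > 5.
Before val := 3*s: 4*s > 5
Before s := val: 4*val > 5
Answer: WP = 4*val > 5


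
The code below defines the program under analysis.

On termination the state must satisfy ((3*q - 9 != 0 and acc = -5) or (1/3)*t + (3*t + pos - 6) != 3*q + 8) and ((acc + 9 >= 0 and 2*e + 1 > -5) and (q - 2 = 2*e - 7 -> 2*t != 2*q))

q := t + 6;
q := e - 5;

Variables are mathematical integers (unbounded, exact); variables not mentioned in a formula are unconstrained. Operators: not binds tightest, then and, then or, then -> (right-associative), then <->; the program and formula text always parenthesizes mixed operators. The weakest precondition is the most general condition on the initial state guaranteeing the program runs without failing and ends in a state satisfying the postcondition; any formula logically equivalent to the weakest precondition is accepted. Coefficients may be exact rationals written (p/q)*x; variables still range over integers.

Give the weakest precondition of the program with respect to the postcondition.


Working backward. After the program, the postcondition ((3*q - 9 != 0 and acc = -5) or (1/3)*t + (3*t + pos - 6) != 3*q + 8) and ((acc + 9 >= 0 and 2*e + 1 > -5) and (q - 2 = 2*e - 7 -> 2*t != 2*q)) must hold; in canonical form it is ((3*q != 9 and acc = -5) or pos + (10/3)*t != 3*q + 14) and acc >= -9 and 2*e > -6 and (q = 2*e - 5 -> 2*t != 2*q).
Before q := e - 5: ((3*e != 24 and acc = -5) or pos + (10/3)*t != 3*e - 1) and acc >= -9 and 2*e > -6 and (e = 0 -> 2*t != 2*e - 10)
Before q := t + 6: ((3*e != 24 and acc = -5) or pos + (10/3)*t != 3*e - 1) and acc >= -9 and 2*e > -6 and (e = 0 -> 2*t != 2*e - 10)
Answer: WP = ((3*e != 24 and acc = -5) or pos + (10/3)*t != 3*e - 1) and acc >= -9 and 2*e > -6 and (e = 0 -> 2*t != 2*e - 10)


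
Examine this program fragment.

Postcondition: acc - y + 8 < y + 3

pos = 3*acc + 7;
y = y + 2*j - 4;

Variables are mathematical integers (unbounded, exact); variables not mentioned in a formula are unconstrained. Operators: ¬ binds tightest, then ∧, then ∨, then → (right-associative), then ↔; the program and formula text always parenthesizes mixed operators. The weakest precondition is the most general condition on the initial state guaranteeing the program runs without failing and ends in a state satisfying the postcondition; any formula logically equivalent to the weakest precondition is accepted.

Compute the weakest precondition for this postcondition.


Working backward. After the program, the postcondition acc - y + 8 < y + 3 must hold; in canonical form it is acc < 2*y - 5.
Before y := y + 2*j - 4: acc < 4*j + 2*y - 13
Before pos := 3*acc + 7: acc < 4*j + 2*y - 13
Answer: WP = acc < 4*j + 2*y - 13


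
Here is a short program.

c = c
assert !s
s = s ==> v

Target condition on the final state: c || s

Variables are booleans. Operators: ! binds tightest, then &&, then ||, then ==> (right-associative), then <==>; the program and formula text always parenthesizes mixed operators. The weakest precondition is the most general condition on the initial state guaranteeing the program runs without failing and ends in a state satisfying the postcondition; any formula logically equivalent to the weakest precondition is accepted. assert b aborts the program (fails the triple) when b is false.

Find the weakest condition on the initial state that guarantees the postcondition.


Working backward. After the program, c || s must hold.
Before s := s ==> v: c || (s ==> v)
Before assert !s: (!s) && (c || (s ==> v))
Before c := c: (!s) && (c || (s ==> v))
Answer: WP = (!s) && (c || (s ==> v))


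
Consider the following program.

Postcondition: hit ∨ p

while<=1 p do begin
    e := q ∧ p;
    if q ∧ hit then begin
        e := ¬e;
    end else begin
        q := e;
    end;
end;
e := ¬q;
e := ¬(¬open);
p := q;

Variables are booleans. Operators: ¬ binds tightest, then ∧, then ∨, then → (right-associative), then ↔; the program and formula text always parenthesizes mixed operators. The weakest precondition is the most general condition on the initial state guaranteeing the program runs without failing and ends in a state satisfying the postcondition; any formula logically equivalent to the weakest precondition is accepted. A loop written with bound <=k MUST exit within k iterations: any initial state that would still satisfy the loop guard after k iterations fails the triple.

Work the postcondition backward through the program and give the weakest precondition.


Working backward. After the program, hit ∨ p must hold.
Before p := q: hit ∨ q
Before e := ¬(¬open): hit ∨ q
Before e := ¬q: hit ∨ q
Before the loop (bound <=1), unroll the exhaustion recursion (WP_0 = exit-now case; WP_j = one more guarded iteration, up to j = 1):
  WP_0: (¬p) ∧ (hit ∨ q)
  WP_1: (p → (((q ∧ hit) → ((¬p) ∧ (hit ∨ q))) ∧ ((¬(q ∧ hit)) → ((¬p) ∧ (hit ∨ (q ∧ p)))))) ∧ ((¬p) → (hit ∨ q))
So before the loop: (p → (((q ∧ hit) → ((¬p) ∧ (hit ∨ q))) ∧ ((¬(q ∧ hit)) → ((¬p) ∧ (hit ∨ (q ∧ p)))))) ∧ ((¬p) → (hit ∨ q))
Answer: WP = (p → (((q ∧ hit) → ((¬p) ∧ (hit ∨ q))) ∧ ((¬(q ∧ hit)) → ((¬p) ∧ (hit ∨ (q ∧ p)))))) ∧ ((¬p) → (hit ∨ q))


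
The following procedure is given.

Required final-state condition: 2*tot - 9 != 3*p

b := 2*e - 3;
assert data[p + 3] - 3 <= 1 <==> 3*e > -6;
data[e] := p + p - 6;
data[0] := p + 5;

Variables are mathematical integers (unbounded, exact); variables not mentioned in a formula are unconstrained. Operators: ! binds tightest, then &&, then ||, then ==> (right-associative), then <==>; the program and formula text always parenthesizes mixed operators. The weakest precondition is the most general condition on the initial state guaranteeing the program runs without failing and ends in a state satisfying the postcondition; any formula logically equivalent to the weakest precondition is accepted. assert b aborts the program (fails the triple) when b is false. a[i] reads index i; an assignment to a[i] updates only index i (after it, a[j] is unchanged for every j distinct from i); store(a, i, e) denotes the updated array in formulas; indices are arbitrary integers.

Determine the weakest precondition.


Working backward. After the program, the postcondition 2*tot - 9 != 3*p must hold; in canonical form it is 2*tot != 3*p + 9.
Before data[0] := p + 5: 2*tot != 3*p + 9
Before data[e] := p + p - 6: 2*tot != 3*p + 9
Before assert data[p + 3] - 3 <= 1 <==> 3*e > -6: (data[p + 3] <= 4 <==> 3*e > -6) && 2*tot != 3*p + 9
Before b := 2*e - 3: (data[p + 3] <= 4 <==> 3*e > -6) && 2*tot != 3*p + 9
Answer: WP = (data[p + 3] <= 4 <==> 3*e > -6) && 2*tot != 3*p + 9


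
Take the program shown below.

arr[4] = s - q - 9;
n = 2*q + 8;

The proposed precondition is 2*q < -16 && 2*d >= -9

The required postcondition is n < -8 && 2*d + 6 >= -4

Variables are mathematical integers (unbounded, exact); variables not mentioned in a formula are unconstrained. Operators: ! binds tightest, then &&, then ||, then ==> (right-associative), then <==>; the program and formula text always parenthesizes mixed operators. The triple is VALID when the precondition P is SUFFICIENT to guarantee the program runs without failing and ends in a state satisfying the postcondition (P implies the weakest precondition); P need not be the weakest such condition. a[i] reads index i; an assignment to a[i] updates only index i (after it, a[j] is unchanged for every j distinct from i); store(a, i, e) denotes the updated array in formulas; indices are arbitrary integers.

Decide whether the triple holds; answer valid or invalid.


Working backward. After the program, the postcondition n < -8 && 2*d + 6 >= -4 must hold; in canonical form it is n < -8 && 2*d >= -10.
Before n := 2*q + 8: 2*q < -16 && 2*d >= -10
Before arr[4] := s - q - 9: 2*q < -16 && 2*d >= -10
The weakest precondition is 2*q < -16 && 2*d >= -10.
Check whether 2*q < -16 && 2*d >= -9 implies it.
Every state satisfying the precondition satisfies the weakest precondition: the implication holds.
Answer: valid


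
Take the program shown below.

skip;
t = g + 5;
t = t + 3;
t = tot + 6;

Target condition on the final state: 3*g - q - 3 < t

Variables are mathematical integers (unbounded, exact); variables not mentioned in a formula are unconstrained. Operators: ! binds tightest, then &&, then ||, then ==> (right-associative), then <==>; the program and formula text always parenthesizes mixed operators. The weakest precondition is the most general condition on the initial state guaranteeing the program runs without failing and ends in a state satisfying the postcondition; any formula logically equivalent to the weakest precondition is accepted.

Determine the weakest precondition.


Working backward. After the program, the postcondition 3*g - q - 3 < t must hold; in canonical form it is 3*g < q + t + 3.
Before t := tot + 6: 3*g < q + tot + 9
Before t := t + 3: 3*g < q + tot + 9
Before t := g + 5: 3*g < q + tot + 9
Before skip: 3*g < q + tot + 9
Answer: WP = 3*g < q + tot + 9


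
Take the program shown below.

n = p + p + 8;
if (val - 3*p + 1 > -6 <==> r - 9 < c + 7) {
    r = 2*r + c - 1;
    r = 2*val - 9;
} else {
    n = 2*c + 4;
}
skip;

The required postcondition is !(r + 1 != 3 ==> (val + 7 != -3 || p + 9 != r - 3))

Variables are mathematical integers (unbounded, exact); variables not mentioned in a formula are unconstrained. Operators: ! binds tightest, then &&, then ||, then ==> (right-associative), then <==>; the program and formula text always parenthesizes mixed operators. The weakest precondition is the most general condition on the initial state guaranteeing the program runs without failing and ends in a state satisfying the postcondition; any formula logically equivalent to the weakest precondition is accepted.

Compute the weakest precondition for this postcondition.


Working backward. After the program, the postcondition !(r + 1 != 3 ==> (val + 7 != -3 || p + 9 != r - 3)) must hold; in canonical form it is !(r != 2 ==> (val != -10 || p != r - 12)).
Before skip: !(r != 2 ==> (val != -10 || p != r - 12))
Then branch requires !(2*val != 11 ==> (val != -10 || p != 2*val - 21)); else branch requires !(r != 2 ==> (val != -10 || p != r - 12)).
Before the if: ((val > 3*p - 7 <==> r < c + 16) ==> (!(2*val != 11 ==> (val != -10 || p != 2*val - 21)))) && ((!(val > 3*p - 7 <==> r < c + 16)) ==> (!(r != 2 ==> (val != -10 || p != r - 12))))
Before n := p + p + 8: ((val > 3*p - 7 <==> r < c + 16) ==> (!(2*val != 11 ==> (val != -10 || p != 2*val - 21)))) && ((!(val > 3*p - 7 <==> r < c + 16)) ==> (!(r != 2 ==> (val != -10 || p != r - 12))))
Answer: WP = ((val > 3*p - 7 <==> r < c + 16) ==> (!(2*val != 11 ==> (val != -10 || p != 2*val - 21)))) && ((!(val > 3*p - 7 <==> r < c + 16)) ==> (!(r != 2 ==> (val != -10 || p != r - 12))))


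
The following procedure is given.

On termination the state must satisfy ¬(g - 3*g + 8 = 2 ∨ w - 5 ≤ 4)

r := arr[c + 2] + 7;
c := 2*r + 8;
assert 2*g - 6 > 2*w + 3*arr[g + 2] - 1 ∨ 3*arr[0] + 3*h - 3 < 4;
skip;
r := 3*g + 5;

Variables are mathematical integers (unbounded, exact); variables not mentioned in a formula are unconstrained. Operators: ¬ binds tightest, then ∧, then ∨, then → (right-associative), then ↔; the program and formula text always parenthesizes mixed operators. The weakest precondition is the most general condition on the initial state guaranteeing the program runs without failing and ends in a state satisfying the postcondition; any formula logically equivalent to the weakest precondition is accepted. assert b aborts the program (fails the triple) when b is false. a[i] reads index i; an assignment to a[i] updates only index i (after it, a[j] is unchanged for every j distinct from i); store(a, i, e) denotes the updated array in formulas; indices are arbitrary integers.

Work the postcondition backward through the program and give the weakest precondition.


Working backward. After the program, the postcondition ¬(g - 3*g + 8 = 2 ∨ w - 5 ≤ 4) must hold; in canonical form it is ¬(2*g = 6 ∨ w ≤ 9).
Before r := 3*g + 5: ¬(2*g = 6 ∨ w ≤ 9)
Before skip: ¬(2*g = 6 ∨ w ≤ 9)
Before assert 2*g - 6 > 2*w + 3*arr[g + 2] - 1 ∨ 3*arr[0] + 3*h - 3 < 4: (2*g > 3*arr[g + 2] + 2*w + 5 ∨ 3*arr[0] + 3*h < 7) ∧ (¬(2*g = 6 ∨ w ≤ 9))
Before c := 2*r + 8: (2*g > 3*arr[g + 2] + 2*w + 5 ∨ 3*arr[0] + 3*h < 7) ∧ (¬(2*g = 6 ∨ w ≤ 9))
Before r := arr[c + 2] + 7: (2*g > 3*arr[g + 2] + 2*w + 5 ∨ 3*arr[0] + 3*h < 7) ∧ (¬(2*g = 6 ∨ w ≤ 9))
Answer: WP = (2*g > 3*arr[g + 2] + 2*w + 5 ∨ 3*arr[0] + 3*h < 7) ∧ (¬(2*g = 6 ∨ w ≤ 9))


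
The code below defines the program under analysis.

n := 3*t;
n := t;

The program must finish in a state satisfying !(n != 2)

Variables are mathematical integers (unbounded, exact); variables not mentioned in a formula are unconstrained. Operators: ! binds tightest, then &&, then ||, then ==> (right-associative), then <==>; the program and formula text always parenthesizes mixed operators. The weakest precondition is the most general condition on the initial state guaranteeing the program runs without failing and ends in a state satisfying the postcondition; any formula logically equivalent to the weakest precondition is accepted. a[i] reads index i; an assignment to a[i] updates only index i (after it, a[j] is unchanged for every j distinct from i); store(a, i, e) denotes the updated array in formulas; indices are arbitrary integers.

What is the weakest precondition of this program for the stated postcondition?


Working backward. After the program, !(n != 2) must hold.
Before n := t: !(t != 2)
Before n := 3*t: !(t != 2)
Answer: WP = !(t != 2)


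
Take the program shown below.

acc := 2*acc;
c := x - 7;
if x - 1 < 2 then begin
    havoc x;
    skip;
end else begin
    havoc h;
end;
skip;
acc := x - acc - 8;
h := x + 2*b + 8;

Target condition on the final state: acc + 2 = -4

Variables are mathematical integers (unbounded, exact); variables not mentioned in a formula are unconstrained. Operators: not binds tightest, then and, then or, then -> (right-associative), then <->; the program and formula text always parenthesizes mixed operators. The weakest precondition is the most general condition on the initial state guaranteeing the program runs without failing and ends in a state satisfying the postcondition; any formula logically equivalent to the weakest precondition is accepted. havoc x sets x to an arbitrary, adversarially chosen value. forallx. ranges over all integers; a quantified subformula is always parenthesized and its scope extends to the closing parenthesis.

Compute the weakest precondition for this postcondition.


Working backward. After the program, the postcondition acc + 2 = -4 must hold; in canonical form it is acc = -6.
Before h := x + 2*b + 8: acc = -6
Before acc := x - acc - 8: x = acc + 2
Before skip: x = acc + 2
Then branch requires forall x_1. x_1 = acc + 2; else branch requires x = acc + 2.
Before the if: (x < 3 -> (forall x_1. x_1 = acc + 2)) and ((not (x < 3)) -> x = acc + 2)
Before c := x - 7: (x < 3 -> (forall x_1. x_1 = acc + 2)) and ((not (x < 3)) -> x = acc + 2)
Before acc := 2*acc: (x < 3 -> (forall x_1. x_1 = 2*acc + 2)) and ((not (x < 3)) -> x = 2*acc + 2)
Answer: WP = (x < 3 -> (forall x_1. x_1 = 2*acc + 2)) and ((not (x < 3)) -> x = 2*acc + 2)


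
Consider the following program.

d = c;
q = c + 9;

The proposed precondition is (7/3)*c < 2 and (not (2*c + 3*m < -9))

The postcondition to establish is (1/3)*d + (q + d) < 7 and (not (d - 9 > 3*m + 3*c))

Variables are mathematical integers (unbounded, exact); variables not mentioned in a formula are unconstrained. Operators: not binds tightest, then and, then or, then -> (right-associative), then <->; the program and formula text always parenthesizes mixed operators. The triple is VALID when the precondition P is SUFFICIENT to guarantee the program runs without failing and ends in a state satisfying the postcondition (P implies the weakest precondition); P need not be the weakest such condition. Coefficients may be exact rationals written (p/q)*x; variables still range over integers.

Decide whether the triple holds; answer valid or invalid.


Working backward. After the program, the postcondition (1/3)*d + (q + d) < 7 and (not (d - 9 > 3*m + 3*c)) must hold; in canonical form it is (4/3)*d + q < 7 and (not (d > 3*c + 3*m + 9)).
Before q := c + 9: c + (4/3)*d < -2 and (not (d > 3*c + 3*m + 9))
Before d := c: (7/3)*c < -2 and (not (2*c + 3*m < -9))
The weakest precondition is (7/3)*c < -2 and (not (2*c + 3*m < -9)).
Check whether (7/3)*c < 2 and (not (2*c + 3*m < -9)) implies it.
Countermodel: at the initial state c = 0, m = 0, the precondition holds but the weakest precondition fails.
Answer: invalid


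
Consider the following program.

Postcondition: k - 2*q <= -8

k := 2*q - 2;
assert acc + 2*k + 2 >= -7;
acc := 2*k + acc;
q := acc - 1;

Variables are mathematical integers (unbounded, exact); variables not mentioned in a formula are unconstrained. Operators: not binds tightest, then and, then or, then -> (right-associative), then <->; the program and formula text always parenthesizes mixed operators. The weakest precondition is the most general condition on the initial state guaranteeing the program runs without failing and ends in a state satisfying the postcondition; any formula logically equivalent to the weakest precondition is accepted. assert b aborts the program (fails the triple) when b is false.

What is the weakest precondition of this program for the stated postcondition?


Working backward. After the program, the postcondition k - 2*q <= -8 must hold; in canonical form it is k <= 2*q - 8.
Before q := acc - 1: k <= 2*acc - 10
Before acc := 2*k + acc: 2*acc + 3*k >= 10
Before assert acc + 2*k + 2 >= -7: acc + 2*k >= -9 and 2*acc + 3*k >= 10
Before k := 2*q - 2: acc + 4*q >= -5 and 2*acc + 6*q >= 16
Answer: WP = acc + 4*q >= -5 and 2*acc + 6*q >= 16


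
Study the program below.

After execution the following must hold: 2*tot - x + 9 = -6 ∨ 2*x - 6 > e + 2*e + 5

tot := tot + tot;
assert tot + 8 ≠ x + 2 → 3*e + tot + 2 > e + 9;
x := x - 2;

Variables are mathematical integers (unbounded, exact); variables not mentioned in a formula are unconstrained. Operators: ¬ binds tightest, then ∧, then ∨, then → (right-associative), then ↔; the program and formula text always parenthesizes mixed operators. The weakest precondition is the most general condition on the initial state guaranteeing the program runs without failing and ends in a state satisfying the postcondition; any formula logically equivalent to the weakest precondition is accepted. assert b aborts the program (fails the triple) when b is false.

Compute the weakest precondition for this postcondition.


Working backward. After the program, the postcondition 2*tot - x + 9 = -6 ∨ 2*x - 6 > e + 2*e + 5 must hold; in canonical form it is 2*tot = x - 15 ∨ 2*x > 3*e + 11.
Before x := x - 2: 2*tot = x - 17 ∨ 2*x > 3*e + 15
Before assert tot + 8 ≠ x + 2 → 3*e + tot + 2 > e + 9: (tot ≠ x - 6 → 2*e + tot > 7) ∧ (2*tot = x - 17 ∨ 2*x > 3*e + 15)
Before tot := tot + tot: (2*tot ≠ x - 6 → 2*e + 2*tot > 7) ∧ (4*tot = x - 17 ∨ 2*x > 3*e + 15)
Answer: WP = (2*tot ≠ x - 6 → 2*e + 2*tot > 7) ∧ (4*tot = x - 17 ∨ 2*x > 3*e + 15)


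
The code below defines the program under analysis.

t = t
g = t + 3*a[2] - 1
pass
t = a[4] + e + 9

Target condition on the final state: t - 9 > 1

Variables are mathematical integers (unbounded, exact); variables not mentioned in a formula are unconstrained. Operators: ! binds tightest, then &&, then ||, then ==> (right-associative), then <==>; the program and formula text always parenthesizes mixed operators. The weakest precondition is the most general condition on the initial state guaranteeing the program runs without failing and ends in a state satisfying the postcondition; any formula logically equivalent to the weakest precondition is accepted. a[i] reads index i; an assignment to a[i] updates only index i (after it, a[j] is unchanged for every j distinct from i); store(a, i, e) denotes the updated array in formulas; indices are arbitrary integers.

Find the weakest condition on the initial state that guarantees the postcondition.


Working backward. After the program, the postcondition t - 9 > 1 must hold; in canonical form it is t > 10.
Before t := a[4] + e + 9: a[4] + e > 1
Before skip: a[4] + e > 1
Before g := t + 3*a[2] - 1: a[4] + e > 1
Before t := t: a[4] + e > 1
Answer: WP = a[4] + e > 1
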